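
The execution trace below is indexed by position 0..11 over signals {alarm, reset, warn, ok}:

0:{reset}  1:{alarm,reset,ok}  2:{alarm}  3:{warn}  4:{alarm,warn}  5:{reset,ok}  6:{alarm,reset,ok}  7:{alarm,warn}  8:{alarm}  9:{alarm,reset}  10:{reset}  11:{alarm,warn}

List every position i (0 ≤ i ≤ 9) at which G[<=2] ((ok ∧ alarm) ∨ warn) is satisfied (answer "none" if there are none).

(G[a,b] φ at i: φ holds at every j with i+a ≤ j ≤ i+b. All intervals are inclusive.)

Evaluate at each i in [0,9]:
  i=0: ✗ (fails at j=0)
  i=1: ✗ (fails at j=2)
  i=2: ✗ (fails at j=2)
  i=3: ✗ (fails at j=5)
  i=4: ✗ (fails at j=5)
  i=5: ✗ (fails at j=5)
  i=6: ✗ (fails at j=8)
  i=7: ✗ (fails at j=8)
  i=8: ✗ (fails at j=8)
  i=9: ✗ (fails at j=9)

none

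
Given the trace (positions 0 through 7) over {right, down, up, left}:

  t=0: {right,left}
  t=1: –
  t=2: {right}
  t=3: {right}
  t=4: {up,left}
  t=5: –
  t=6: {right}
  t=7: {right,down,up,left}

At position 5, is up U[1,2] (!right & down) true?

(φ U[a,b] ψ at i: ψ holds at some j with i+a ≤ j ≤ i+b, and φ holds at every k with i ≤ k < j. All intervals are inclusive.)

No

Need some j in [6,7] with (!right & down), and up at every k in [5,j-1].
  j=6: (!right & down) false.
  j=7: (!right & down) false.
No j in the window works → until fails.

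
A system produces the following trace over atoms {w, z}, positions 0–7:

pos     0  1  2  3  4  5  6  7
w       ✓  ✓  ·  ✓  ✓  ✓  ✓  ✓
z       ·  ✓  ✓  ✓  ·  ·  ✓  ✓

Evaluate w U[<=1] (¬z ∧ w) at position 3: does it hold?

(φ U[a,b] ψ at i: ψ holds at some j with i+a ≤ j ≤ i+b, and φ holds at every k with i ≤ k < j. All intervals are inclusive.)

Yes

Need some j in [3,4] with (¬z ∧ w), and w at every k in [3,j-1].
  j=3: (¬z ∧ w) false.
  j=4: (¬z ∧ w) holds; w holds at every k in [3,3] → satisfied.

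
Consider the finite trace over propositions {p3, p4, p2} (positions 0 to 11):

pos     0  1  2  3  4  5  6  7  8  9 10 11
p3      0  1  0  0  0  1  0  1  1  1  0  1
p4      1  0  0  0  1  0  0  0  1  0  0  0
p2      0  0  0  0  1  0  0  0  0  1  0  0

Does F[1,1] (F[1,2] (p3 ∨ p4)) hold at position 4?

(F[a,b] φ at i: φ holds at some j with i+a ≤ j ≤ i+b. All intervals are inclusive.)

Holds

Check F[1,2] (p3 ∨ p4) at each j in [5,5]:
  j=5: holds (witness at 7)
Found at j=5 → formula holds.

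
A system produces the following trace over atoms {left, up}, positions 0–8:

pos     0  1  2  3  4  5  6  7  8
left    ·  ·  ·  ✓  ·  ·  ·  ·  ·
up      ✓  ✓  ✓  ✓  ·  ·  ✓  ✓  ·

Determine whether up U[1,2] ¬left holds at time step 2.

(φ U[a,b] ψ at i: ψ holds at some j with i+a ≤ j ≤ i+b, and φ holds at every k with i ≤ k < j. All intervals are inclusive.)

True

Need some j in [3,4] with ¬left, and up at every k in [2,j-1].
  j=3: ¬left false.
  j=4: ¬left holds; up holds at every k in [2,3] → satisfied.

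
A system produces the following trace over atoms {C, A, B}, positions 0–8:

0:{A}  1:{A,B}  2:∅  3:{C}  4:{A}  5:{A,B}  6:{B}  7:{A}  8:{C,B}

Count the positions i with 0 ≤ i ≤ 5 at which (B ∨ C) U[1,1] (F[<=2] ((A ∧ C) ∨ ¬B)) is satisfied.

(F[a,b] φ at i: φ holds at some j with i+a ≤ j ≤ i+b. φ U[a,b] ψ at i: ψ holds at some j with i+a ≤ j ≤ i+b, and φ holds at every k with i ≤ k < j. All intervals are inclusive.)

3

Evaluate at each i in [0,5]:
  i=0: ✗ (lhs fails at k=0 before rhs at j=1)
  i=1: ✓ (rhs at j=2; lhs holds on [1,1])
  i=2: ✗ (lhs fails at k=2 before rhs at j=3)
  i=3: ✓ (rhs at j=4; lhs holds on [3,3])
  i=4: ✗ (lhs fails at k=4 before rhs at j=5)
  i=5: ✓ (rhs at j=6; lhs holds on [5,5])
Positions where it holds: {1, 3, 5} → 3.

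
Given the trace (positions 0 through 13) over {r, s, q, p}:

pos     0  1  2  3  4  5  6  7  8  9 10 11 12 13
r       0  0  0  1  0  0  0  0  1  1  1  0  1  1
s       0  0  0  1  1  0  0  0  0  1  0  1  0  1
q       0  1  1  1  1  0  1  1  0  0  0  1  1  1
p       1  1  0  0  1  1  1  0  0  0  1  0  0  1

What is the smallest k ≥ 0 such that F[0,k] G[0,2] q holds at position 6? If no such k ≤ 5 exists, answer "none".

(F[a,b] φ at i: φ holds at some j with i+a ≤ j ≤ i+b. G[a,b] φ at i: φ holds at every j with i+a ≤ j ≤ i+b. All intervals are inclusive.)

Scan j = 6,7,… for G[0,2] q:
  j=6: fails
  j=7: fails
  j=8: fails
  j=9: fails
  j=10: fails
  j=11: holds
First hit at j=11, so smallest k = 11-6 = 5.

5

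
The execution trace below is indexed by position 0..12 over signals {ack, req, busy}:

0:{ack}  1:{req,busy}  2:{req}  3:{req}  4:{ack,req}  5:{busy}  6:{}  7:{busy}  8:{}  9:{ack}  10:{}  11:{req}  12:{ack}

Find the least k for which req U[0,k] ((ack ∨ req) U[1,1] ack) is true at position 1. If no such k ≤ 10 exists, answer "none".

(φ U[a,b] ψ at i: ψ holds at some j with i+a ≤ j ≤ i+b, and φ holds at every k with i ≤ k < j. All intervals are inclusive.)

Need earliest j ≥ 1 with ((ack ∨ req) U[1,1] ack), and req at every k in [1,j-1].
  j=1: rhs fails.
  j=2: rhs fails.
  j=3: rhs holds; lhs holds on [1,2]. k = 2.

2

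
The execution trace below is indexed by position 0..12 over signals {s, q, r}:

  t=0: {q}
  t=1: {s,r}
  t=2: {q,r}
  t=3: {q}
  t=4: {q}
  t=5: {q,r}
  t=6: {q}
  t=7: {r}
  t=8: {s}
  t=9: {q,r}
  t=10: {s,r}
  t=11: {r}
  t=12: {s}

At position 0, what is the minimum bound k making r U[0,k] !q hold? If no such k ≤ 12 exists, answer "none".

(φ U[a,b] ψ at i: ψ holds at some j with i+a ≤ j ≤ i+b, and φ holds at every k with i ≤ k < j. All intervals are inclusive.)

Need earliest j ≥ 0 with !q, and r at every k in [0,j-1].
  j=0: rhs fails.
  j=1: rhs holds but lhs fails at k=0.
  j=2: rhs fails.
  j=3: rhs fails.
  j=4: rhs fails.
  j=5: rhs fails.
  j=6: rhs fails.
  j=7: rhs holds but lhs fails at k=0.
  j=8: rhs holds but lhs fails at k=0.
  j=9: rhs fails.
  j=10: rhs holds but lhs fails at k=0.
  j=11: rhs holds but lhs fails at k=0.
  j=12: rhs holds but lhs fails at k=0.
No witness within the range → none.

none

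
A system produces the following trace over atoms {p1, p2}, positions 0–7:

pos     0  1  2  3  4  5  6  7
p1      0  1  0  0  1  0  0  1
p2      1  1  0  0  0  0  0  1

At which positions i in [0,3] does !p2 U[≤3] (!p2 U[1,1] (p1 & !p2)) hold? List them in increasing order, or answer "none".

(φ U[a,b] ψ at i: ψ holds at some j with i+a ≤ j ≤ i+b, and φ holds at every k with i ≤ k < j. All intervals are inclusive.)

2, 3

Evaluate at each i in [0,3]:
  i=0: ✗ (lhs fails at k=0 before rhs at j=3)
  i=1: ✗ (lhs fails at k=1 before rhs at j=3)
  i=2: ✓ (rhs at j=3; lhs holds on [2,2])
  i=3: ✓ (rhs at j=3)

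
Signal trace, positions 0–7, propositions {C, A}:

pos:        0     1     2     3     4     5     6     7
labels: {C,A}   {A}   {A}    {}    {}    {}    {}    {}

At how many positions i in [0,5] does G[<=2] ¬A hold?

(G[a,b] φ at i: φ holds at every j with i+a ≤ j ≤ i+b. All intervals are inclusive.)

3

Evaluate at each i in [0,5]:
  i=0: ✗ (fails at j=0)
  i=1: ✗ (fails at j=1)
  i=2: ✗ (fails at j=2)
  i=3: ✓ (all of [3,5])
  i=4: ✓ (all of [4,6])
  i=5: ✓ (all of [5,7])
Positions where it holds: {3, 4, 5} → 3.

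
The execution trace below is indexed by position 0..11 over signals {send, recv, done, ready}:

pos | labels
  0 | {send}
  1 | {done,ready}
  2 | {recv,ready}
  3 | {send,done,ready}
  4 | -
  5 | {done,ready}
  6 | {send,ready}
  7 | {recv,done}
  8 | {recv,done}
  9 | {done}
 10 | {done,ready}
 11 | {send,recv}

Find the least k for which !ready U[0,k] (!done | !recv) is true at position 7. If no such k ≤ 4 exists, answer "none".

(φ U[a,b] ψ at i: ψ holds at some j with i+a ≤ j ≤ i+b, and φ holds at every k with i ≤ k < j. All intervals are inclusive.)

2

Need earliest j ≥ 7 with (!done | !recv), and !ready at every k in [7,j-1].
  j=7: rhs fails.
  j=8: rhs fails.
  j=9: rhs holds; lhs holds on [7,8]. k = 2.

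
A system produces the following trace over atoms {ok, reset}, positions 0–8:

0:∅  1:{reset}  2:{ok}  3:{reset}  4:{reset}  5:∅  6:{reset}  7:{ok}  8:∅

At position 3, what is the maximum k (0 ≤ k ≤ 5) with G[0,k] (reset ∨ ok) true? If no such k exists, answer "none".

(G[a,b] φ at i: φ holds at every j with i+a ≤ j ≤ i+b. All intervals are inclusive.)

(reset ∨ ok) must hold from j=3 onward; find where it first fails.
  j=3: holds
  j=4: holds
  j=5: fails
Holds on [3,4], so largest k = 1.

1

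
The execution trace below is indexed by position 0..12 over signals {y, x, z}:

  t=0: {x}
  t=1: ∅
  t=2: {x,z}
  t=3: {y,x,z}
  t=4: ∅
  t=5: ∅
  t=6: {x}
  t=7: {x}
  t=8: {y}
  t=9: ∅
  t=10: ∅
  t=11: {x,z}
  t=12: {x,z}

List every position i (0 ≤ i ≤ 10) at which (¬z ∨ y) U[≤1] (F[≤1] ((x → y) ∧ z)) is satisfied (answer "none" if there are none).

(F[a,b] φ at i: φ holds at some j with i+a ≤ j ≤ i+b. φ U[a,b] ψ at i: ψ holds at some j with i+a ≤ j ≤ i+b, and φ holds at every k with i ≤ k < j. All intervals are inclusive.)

Evaluate at each i in [0,10]:
  i=0: ✗ (no rhs in [0,1])
  i=1: ✓ (rhs at j=2; lhs holds on [1,1])
  i=2: ✓ (rhs at j=2)
  i=3: ✓ (rhs at j=3)
  i=4: ✗ (no rhs in [4,5])
  i=5: ✗ (no rhs in [5,6])
  i=6: ✗ (no rhs in [6,7])
  i=7: ✗ (no rhs in [7,8])
  i=8: ✗ (no rhs in [8,9])
  i=9: ✗ (no rhs in [9,10])
  i=10: ✗ (no rhs in [10,11])

1, 2, 3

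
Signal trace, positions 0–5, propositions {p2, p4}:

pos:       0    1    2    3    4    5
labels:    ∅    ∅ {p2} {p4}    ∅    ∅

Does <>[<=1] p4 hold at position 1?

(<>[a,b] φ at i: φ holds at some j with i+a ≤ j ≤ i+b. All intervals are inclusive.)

No

Check p4 at each j in [1,2]:
  j=1: false
  j=2: false
No position in the window satisfies it → formula fails.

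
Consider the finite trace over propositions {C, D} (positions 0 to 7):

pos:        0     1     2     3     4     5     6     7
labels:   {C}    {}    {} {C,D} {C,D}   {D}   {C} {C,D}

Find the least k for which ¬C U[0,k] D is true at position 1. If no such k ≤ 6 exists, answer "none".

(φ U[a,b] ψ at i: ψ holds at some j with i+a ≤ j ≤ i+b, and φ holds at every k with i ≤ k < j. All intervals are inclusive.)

2

Need earliest j ≥ 1 with D, and ¬C at every k in [1,j-1].
  j=1: rhs fails.
  j=2: rhs fails.
  j=3: rhs holds; lhs holds on [1,2]. k = 2.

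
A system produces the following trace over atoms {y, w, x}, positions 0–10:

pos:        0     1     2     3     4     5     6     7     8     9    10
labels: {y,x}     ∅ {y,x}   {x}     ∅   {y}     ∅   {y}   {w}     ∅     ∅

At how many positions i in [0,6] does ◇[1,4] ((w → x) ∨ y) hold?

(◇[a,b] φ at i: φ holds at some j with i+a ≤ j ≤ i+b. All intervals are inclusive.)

Evaluate at each i in [0,6]:
  i=0: ✓ (witness j=1)
  i=1: ✓ (witness j=2)
  i=2: ✓ (witness j=3)
  i=3: ✓ (witness j=4)
  i=4: ✓ (witness j=5)
  i=5: ✓ (witness j=6)
  i=6: ✓ (witness j=7)
Positions where it holds: {0, 1, 2, 3, 4, 5, 6} → 7.

7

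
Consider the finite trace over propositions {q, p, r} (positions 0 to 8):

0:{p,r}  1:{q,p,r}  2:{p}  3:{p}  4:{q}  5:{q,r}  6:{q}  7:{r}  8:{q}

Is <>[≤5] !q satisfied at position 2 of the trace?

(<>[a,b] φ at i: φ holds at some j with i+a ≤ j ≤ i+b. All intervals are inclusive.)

Yes

Check !q at each j in [2,7]:
  j=2: true
  j=3: true
  j=4: false
  j=5: false
  j=6: false
  j=7: true
Found at j=2 → formula holds.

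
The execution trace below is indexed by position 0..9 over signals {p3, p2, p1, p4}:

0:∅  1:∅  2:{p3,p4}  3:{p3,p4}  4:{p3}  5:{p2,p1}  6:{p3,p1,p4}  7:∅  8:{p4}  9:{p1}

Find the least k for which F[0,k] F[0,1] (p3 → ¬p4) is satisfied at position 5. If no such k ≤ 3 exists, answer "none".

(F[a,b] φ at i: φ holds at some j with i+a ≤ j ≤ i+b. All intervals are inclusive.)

Scan j = 5,6,… for F[0,1] (p3 → ¬p4):
  j=5: holds
First hit at j=5, so smallest k = 5-5 = 0.

0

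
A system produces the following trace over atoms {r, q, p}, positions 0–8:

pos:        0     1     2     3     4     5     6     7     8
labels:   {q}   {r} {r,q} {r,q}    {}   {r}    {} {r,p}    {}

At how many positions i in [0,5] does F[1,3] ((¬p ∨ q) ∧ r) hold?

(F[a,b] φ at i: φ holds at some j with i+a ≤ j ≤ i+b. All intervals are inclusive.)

Evaluate at each i in [0,5]:
  i=0: ✓ (witness j=1)
  i=1: ✓ (witness j=2)
  i=2: ✓ (witness j=3)
  i=3: ✓ (witness j=5)
  i=4: ✓ (witness j=5)
  i=5: ✗ (none in [6,8])
Positions where it holds: {0, 1, 2, 3, 4} → 5.

5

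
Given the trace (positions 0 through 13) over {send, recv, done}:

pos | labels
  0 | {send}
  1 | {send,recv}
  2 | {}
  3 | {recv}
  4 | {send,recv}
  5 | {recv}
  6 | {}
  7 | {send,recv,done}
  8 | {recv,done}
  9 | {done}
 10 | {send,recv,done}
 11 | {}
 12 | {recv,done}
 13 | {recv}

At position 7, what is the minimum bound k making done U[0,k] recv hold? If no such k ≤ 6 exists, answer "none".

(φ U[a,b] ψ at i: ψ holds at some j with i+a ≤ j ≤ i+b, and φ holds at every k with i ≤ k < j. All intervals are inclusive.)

0

Need earliest j ≥ 7 with recv, and done at every k in [7,j-1].
  j=7: rhs holds (empty prefix). k = 0.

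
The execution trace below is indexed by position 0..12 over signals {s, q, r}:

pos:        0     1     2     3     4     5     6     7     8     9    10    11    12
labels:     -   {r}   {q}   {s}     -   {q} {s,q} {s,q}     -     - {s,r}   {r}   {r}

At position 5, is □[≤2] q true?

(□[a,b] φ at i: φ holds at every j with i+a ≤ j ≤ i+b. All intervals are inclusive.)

Yes

Check q at every j in [5,7]:
  j=5: true
  j=6: true
  j=7: true
All positions satisfy it → formula holds.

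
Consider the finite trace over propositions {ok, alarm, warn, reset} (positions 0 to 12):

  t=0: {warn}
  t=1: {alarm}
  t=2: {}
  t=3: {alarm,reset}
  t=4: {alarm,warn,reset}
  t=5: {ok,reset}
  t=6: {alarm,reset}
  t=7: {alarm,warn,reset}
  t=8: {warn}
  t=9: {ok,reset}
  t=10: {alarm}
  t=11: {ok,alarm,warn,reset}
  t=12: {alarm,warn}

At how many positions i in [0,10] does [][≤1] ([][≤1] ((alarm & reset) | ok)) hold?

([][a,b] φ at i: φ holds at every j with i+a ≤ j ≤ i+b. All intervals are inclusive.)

3

Evaluate at each i in [0,10]:
  i=0: ✗ (fails at j=0)
  i=1: ✗ (fails at j=1)
  i=2: ✗ (fails at j=2)
  i=3: ✓ (all of [3,4])
  i=4: ✓ (all of [4,5])
  i=5: ✓ (all of [5,6])
  i=6: ✗ (fails at j=7)
  i=7: ✗ (fails at j=7)
  i=8: ✗ (fails at j=8)
  i=9: ✗ (fails at j=9)
  i=10: ✗ (fails at j=10)
Positions where it holds: {3, 4, 5} → 3.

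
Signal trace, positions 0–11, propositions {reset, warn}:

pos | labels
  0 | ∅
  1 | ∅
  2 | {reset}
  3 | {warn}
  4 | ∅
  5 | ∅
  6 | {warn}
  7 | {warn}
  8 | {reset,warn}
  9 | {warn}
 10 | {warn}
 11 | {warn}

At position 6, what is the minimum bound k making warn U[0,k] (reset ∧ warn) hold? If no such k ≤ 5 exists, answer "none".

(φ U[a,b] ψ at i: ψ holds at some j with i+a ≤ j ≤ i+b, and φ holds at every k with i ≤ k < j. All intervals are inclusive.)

Need earliest j ≥ 6 with (reset ∧ warn), and warn at every k in [6,j-1].
  j=6: rhs fails.
  j=7: rhs fails.
  j=8: rhs holds; lhs holds on [6,7]. k = 2.

2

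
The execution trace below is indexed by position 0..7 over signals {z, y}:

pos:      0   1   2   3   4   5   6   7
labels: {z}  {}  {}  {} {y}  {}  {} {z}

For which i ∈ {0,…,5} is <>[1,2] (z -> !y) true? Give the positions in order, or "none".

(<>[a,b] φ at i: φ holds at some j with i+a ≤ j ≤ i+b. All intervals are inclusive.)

0, 1, 2, 3, 4, 5

Evaluate at each i in [0,5]:
  i=0: ✓ (witness j=1)
  i=1: ✓ (witness j=2)
  i=2: ✓ (witness j=3)
  i=3: ✓ (witness j=4)
  i=4: ✓ (witness j=5)
  i=5: ✓ (witness j=6)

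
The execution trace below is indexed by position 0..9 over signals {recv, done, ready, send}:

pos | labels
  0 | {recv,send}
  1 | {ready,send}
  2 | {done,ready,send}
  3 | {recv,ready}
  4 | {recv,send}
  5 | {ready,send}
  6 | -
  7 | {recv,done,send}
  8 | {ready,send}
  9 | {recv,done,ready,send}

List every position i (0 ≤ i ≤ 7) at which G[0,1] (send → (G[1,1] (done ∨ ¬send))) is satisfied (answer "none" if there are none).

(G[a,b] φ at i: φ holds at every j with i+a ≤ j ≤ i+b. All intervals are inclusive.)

Evaluate at each i in [0,7]:
  i=0: ✗ (fails at j=0)
  i=1: ✓ (all of [1,2])
  i=2: ✓ (all of [2,3])
  i=3: ✗ (fails at j=4)
  i=4: ✗ (fails at j=4)
  i=5: ✓ (all of [5,6])
  i=6: ✗ (fails at j=7)
  i=7: ✗ (fails at j=7)

1, 2, 5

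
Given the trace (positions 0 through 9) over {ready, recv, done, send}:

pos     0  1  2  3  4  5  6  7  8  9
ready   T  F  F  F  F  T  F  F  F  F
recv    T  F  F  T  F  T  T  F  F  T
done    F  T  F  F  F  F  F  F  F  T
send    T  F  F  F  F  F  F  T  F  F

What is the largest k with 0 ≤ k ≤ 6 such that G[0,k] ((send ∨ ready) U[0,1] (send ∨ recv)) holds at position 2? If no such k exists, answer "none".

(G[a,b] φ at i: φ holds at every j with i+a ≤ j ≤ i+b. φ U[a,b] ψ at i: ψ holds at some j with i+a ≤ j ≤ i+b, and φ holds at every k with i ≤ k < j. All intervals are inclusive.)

none

((send ∨ ready) U[0,1] (send ∨ recv)) must hold from j=2 onward; find where it first fails.
  j=2: fails → no k works.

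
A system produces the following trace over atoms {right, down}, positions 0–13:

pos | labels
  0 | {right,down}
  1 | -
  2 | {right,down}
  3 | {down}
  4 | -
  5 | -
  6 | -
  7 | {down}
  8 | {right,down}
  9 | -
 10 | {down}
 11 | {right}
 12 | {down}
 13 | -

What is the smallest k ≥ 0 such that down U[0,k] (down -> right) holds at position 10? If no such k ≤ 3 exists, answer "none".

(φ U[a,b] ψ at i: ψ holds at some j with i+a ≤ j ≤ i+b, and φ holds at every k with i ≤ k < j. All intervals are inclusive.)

Need earliest j ≥ 10 with (down -> right), and down at every k in [10,j-1].
  j=10: rhs fails.
  j=11: rhs holds; lhs holds on [10,10]. k = 1.

1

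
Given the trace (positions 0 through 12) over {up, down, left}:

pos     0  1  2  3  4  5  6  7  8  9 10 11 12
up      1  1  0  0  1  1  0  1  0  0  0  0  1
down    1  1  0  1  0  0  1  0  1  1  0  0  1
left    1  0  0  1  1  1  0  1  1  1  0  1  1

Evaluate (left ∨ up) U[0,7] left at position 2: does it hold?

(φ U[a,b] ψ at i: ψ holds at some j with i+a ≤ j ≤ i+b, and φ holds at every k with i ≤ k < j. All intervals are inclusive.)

Need some j in [2,9] with left, and (left ∨ up) at every k in [2,j-1].
  j=2: left false.
  j=3: left holds, but (left ∨ up) fails at k=2 → not this j.
  j=4: left holds, but (left ∨ up) fails at k=2 → not this j.
  j=5: left holds, but (left ∨ up) fails at k=2 → not this j.
  j=6: left false.
  j=7: left holds, but (left ∨ up) fails at k=2 → not this j.
  j=8: left holds, but (left ∨ up) fails at k=2 → not this j.
  j=9: left holds, but (left ∨ up) fails at k=2 → not this j.
No j in the window works → until fails.

False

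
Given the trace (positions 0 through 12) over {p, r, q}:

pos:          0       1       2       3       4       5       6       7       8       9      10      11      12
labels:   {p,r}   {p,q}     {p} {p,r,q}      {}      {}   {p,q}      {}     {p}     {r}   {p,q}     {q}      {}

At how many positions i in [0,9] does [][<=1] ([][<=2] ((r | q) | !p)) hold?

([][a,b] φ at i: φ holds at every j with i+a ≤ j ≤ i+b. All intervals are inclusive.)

Evaluate at each i in [0,9]:
  i=0: ✗ (fails at j=0)
  i=1: ✗ (fails at j=1)
  i=2: ✗ (fails at j=2)
  i=3: ✓ (all of [3,4])
  i=4: ✓ (all of [4,5])
  i=5: ✗ (fails at j=6)
  i=6: ✗ (fails at j=6)
  i=7: ✗ (fails at j=7)
  i=8: ✗ (fails at j=8)
  i=9: ✓ (all of [9,10])
Positions where it holds: {3, 4, 9} → 3.

3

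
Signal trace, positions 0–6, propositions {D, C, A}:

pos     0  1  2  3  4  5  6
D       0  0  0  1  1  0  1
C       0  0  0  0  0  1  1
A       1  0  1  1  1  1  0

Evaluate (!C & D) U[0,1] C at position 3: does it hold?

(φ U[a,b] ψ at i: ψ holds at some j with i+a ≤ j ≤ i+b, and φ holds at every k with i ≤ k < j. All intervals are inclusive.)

Does not hold

Need some j in [3,4] with C, and (!C & D) at every k in [3,j-1].
  j=3: C false.
  j=4: C false.
No j in the window works → until fails.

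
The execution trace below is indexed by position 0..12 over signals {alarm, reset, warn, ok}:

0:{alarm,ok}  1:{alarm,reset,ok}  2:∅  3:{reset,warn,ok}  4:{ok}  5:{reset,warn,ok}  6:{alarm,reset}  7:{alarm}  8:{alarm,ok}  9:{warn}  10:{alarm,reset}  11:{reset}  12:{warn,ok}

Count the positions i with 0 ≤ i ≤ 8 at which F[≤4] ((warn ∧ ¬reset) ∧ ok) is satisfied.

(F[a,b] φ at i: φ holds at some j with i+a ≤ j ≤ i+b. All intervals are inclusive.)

1

Evaluate at each i in [0,8]:
  i=0: ✗ (none in [0,4])
  i=1: ✗ (none in [1,5])
  i=2: ✗ (none in [2,6])
  i=3: ✗ (none in [3,7])
  i=4: ✗ (none in [4,8])
  i=5: ✗ (none in [5,9])
  i=6: ✗ (none in [6,10])
  i=7: ✗ (none in [7,11])
  i=8: ✓ (witness j=12)
Positions where it holds: {8} → 1.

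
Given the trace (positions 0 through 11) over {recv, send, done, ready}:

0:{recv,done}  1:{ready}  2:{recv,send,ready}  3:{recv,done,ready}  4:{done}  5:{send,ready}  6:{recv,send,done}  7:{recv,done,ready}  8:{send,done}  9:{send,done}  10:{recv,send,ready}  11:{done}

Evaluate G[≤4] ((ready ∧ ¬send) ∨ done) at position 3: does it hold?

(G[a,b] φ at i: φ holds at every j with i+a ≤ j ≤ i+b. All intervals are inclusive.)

Does not hold

Check ((ready ∧ ¬send) ∨ done) at every j in [3,7]:
  j=3: true
  j=4: true
  j=5: false
  j=6: true
  j=7: true
Fails at j=5 → formula fails.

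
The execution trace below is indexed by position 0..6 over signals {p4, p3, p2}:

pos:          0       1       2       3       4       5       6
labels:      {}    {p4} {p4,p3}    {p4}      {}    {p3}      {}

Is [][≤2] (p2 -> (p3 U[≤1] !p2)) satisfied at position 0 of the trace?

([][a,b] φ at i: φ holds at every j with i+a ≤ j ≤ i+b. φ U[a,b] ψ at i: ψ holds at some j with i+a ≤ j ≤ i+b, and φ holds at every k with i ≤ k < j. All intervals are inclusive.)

Check (p2 -> (p3 U[≤1] !p2)) at every j in [0,2]:
  j=0: antecedent false → ✓
  j=1: antecedent false → ✓
  j=2: antecedent false → ✓
All positions satisfy it → formula holds.

Holds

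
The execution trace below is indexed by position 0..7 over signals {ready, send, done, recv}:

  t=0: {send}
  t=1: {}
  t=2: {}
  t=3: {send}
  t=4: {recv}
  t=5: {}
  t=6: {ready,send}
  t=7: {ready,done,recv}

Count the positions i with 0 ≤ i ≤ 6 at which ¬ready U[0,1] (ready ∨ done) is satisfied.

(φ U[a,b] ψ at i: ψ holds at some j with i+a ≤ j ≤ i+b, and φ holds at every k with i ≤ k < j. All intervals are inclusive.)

Evaluate at each i in [0,6]:
  i=0: ✗ (no rhs in [0,1])
  i=1: ✗ (no rhs in [1,2])
  i=2: ✗ (no rhs in [2,3])
  i=3: ✗ (no rhs in [3,4])
  i=4: ✗ (no rhs in [4,5])
  i=5: ✓ (rhs at j=6; lhs holds on [5,5])
  i=6: ✓ (rhs at j=6)
Positions where it holds: {5, 6} → 2.

2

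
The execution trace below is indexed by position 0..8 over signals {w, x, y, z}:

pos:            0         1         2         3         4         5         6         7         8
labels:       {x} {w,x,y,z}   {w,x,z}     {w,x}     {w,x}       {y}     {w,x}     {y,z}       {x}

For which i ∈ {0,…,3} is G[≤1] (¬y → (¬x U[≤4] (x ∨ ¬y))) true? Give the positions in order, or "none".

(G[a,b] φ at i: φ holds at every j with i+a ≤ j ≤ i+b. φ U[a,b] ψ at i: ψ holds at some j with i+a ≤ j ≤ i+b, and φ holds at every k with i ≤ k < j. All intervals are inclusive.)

0, 1, 2, 3

Evaluate at each i in [0,3]:
  i=0: ✓ (all of [0,1])
  i=1: ✓ (all of [1,2])
  i=2: ✓ (all of [2,3])
  i=3: ✓ (all of [3,4])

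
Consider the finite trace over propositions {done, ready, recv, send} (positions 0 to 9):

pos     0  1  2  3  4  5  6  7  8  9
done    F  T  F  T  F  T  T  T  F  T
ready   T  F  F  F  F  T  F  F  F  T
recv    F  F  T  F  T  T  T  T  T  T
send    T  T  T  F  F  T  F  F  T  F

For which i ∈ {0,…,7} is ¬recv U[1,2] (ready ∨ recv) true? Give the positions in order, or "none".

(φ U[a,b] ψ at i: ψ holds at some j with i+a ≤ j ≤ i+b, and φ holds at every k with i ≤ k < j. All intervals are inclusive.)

Evaluate at each i in [0,7]:
  i=0: ✓ (rhs at j=2; lhs holds on [0,1])
  i=1: ✓ (rhs at j=2; lhs holds on [1,1])
  i=2: ✗ (lhs fails at k=2 before rhs at j=4)
  i=3: ✓ (rhs at j=4; lhs holds on [3,3])
  i=4: ✗ (lhs fails at k=4 before rhs at j=5)
  i=5: ✗ (lhs fails at k=5 before rhs at j=6)
  i=6: ✗ (lhs fails at k=6 before rhs at j=7)
  i=7: ✗ (lhs fails at k=7 before rhs at j=8)

0, 1, 3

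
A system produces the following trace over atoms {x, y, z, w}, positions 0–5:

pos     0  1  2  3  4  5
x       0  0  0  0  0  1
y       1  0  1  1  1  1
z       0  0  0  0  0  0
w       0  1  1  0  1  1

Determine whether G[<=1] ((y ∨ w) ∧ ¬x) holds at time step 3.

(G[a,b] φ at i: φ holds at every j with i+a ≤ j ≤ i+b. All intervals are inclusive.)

Check ((y ∨ w) ∧ ¬x) at every j in [3,4]:
  j=3: true
  j=4: true
All positions satisfy it → formula holds.

Holds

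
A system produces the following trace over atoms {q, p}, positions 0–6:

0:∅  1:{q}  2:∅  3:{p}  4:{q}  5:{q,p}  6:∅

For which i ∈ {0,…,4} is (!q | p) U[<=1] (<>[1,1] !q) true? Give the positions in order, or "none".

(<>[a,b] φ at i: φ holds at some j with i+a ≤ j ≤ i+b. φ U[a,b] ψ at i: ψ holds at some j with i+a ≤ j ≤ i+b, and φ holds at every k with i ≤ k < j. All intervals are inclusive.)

Evaluate at each i in [0,4]:
  i=0: ✓ (rhs at j=1; lhs holds on [0,0])
  i=1: ✓ (rhs at j=1)
  i=2: ✓ (rhs at j=2)
  i=3: ✗ (no rhs in [3,4])
  i=4: ✗ (lhs fails at k=4 before rhs at j=5)

0, 1, 2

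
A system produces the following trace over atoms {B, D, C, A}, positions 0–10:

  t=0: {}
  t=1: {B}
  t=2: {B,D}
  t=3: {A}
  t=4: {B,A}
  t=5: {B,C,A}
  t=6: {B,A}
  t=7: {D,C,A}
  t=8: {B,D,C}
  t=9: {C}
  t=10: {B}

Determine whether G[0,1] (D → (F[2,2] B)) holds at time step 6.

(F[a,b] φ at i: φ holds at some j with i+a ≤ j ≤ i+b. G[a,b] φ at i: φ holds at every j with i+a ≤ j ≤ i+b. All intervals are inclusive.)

Does not hold

Check (D → (F[2,2] B)) at every j in [6,7]:
  j=6: antecedent false → ✓
  j=7: antecedent true; consequent fails (none in [9,9]) → ✗
Fails at j=7 → formula fails.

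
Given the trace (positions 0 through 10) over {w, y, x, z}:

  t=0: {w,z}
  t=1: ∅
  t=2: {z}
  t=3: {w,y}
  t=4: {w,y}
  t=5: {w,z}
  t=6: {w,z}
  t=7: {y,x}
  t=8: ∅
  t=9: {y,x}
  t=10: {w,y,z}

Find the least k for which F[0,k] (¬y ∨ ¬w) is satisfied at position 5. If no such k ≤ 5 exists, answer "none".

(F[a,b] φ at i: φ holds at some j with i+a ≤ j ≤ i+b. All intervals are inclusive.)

0

Scan j = 5,6,… for (¬y ∨ ¬w):
  j=5: holds
First hit at j=5, so smallest k = 5-5 = 0.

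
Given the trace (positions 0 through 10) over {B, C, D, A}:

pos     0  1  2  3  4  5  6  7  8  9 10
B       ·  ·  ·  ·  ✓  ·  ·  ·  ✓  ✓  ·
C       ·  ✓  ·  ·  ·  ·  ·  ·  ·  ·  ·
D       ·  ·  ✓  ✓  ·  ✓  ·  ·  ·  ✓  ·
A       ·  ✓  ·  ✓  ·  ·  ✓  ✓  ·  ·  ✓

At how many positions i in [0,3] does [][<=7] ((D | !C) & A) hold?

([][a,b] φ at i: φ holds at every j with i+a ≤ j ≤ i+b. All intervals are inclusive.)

0

Evaluate at each i in [0,3]:
  i=0: ✗ (fails at j=0)
  i=1: ✗ (fails at j=1)
  i=2: ✗ (fails at j=2)
  i=3: ✗ (fails at j=4)
Positions where it holds: {} → 0.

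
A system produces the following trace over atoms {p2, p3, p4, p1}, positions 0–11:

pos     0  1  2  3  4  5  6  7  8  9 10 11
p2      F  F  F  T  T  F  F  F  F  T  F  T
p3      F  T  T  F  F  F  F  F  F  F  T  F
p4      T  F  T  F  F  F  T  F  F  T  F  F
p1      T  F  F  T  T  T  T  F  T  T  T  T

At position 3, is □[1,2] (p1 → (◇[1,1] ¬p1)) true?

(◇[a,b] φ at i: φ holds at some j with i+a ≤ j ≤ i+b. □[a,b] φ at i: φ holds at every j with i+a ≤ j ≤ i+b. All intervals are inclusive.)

Check (p1 → (◇[1,1] ¬p1)) at every j in [4,5]:
  j=4: antecedent true; consequent fails (none in [5,5]) → ✗
  j=5: antecedent true; consequent fails (none in [6,6]) → ✗
Fails at j=4 → formula fails.

False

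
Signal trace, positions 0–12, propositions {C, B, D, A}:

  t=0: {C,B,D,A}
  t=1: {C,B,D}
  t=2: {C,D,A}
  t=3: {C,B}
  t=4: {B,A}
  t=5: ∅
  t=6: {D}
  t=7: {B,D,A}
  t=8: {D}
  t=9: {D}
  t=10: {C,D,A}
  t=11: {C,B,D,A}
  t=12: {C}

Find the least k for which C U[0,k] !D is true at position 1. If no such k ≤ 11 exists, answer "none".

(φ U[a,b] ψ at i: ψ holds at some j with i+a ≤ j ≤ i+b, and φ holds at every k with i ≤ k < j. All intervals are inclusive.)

2

Need earliest j ≥ 1 with !D, and C at every k in [1,j-1].
  j=1: rhs fails.
  j=2: rhs fails.
  j=3: rhs holds; lhs holds on [1,2]. k = 2.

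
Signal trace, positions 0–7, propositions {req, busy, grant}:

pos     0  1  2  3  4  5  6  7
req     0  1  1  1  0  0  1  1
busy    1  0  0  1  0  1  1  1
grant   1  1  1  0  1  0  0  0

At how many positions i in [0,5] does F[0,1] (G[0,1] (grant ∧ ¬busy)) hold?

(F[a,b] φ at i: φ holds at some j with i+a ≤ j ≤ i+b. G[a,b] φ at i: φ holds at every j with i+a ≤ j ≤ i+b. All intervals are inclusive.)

2

Evaluate at each i in [0,5]:
  i=0: ✓ (witness j=1)
  i=1: ✓ (witness j=1)
  i=2: ✗ (none in [2,3])
  i=3: ✗ (none in [3,4])
  i=4: ✗ (none in [4,5])
  i=5: ✗ (none in [5,6])
Positions where it holds: {0, 1} → 2.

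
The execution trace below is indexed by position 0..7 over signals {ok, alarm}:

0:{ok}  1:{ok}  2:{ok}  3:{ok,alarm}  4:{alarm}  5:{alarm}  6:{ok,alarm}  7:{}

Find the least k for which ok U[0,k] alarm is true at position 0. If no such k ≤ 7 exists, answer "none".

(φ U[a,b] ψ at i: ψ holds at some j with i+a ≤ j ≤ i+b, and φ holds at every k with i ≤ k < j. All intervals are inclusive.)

Need earliest j ≥ 0 with alarm, and ok at every k in [0,j-1].
  j=0: rhs fails.
  j=1: rhs fails.
  j=2: rhs fails.
  j=3: rhs holds; lhs holds on [0,2]. k = 3.

3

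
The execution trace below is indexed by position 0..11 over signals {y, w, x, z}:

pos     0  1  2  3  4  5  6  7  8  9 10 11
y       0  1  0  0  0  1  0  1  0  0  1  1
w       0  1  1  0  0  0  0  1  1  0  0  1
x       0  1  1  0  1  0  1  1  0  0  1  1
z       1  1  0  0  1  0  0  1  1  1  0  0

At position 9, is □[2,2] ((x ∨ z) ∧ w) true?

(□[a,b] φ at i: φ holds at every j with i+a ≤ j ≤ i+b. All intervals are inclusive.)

Yes

Check ((x ∨ z) ∧ w) at every j in [11,11]:
  j=11: true
All positions satisfy it → formula holds.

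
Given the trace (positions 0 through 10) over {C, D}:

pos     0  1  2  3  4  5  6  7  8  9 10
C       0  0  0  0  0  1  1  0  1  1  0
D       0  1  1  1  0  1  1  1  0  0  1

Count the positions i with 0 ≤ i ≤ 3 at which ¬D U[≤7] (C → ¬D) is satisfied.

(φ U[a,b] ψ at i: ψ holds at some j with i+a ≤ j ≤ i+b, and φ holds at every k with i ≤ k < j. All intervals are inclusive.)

4

Evaluate at each i in [0,3]:
  i=0: ✓ (rhs at j=0)
  i=1: ✓ (rhs at j=1)
  i=2: ✓ (rhs at j=2)
  i=3: ✓ (rhs at j=3)
Positions where it holds: {0, 1, 2, 3} → 4.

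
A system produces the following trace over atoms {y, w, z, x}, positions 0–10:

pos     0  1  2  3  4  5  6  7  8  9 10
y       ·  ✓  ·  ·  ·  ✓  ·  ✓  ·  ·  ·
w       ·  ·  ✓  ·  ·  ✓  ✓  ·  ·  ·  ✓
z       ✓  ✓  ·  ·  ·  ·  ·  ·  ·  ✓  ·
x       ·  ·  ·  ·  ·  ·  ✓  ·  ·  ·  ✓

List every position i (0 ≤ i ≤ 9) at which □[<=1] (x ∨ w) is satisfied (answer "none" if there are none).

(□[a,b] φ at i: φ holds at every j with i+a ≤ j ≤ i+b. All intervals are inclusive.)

5

Evaluate at each i in [0,9]:
  i=0: ✗ (fails at j=0)
  i=1: ✗ (fails at j=1)
  i=2: ✗ (fails at j=3)
  i=3: ✗ (fails at j=3)
  i=4: ✗ (fails at j=4)
  i=5: ✓ (all of [5,6])
  i=6: ✗ (fails at j=7)
  i=7: ✗ (fails at j=7)
  i=8: ✗ (fails at j=8)
  i=9: ✗ (fails at j=9)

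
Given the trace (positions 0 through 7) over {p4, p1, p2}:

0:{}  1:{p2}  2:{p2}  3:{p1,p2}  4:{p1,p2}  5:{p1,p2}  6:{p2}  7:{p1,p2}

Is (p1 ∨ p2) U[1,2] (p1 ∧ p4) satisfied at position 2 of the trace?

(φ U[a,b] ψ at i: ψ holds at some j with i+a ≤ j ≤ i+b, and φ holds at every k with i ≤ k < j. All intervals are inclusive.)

Need some j in [3,4] with (p1 ∧ p4), and (p1 ∨ p2) at every k in [2,j-1].
  j=3: (p1 ∧ p4) false.
  j=4: (p1 ∧ p4) false.
No j in the window works → until fails.

No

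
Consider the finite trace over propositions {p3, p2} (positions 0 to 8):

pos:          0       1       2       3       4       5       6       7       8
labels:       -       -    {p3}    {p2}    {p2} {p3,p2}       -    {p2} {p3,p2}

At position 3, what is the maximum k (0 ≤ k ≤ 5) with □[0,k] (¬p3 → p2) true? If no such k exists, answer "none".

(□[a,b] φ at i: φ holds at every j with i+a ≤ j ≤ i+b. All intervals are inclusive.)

(¬p3 → p2) must hold from j=3 onward; find where it first fails.
  j=3: holds
  j=4: holds
  j=5: holds
  j=6: fails
Holds on [3,5], so largest k = 2.

2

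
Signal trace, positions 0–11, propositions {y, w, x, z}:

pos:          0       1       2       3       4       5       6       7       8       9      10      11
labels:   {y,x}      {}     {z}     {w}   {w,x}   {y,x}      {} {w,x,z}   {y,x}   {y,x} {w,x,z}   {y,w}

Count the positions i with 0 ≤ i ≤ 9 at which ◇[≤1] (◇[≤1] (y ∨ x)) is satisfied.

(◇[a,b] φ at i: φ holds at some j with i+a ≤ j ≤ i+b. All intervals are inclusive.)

9

Evaluate at each i in [0,9]:
  i=0: ✓ (witness j=0)
  i=1: ✗ (none in [1,2])
  i=2: ✓ (witness j=3)
  i=3: ✓ (witness j=3)
  i=4: ✓ (witness j=4)
  i=5: ✓ (witness j=5)
  i=6: ✓ (witness j=6)
  i=7: ✓ (witness j=7)
  i=8: ✓ (witness j=8)
  i=9: ✓ (witness j=9)
Positions where it holds: {0, 2, 3, 4, 5, 6, 7, 8, 9} → 9.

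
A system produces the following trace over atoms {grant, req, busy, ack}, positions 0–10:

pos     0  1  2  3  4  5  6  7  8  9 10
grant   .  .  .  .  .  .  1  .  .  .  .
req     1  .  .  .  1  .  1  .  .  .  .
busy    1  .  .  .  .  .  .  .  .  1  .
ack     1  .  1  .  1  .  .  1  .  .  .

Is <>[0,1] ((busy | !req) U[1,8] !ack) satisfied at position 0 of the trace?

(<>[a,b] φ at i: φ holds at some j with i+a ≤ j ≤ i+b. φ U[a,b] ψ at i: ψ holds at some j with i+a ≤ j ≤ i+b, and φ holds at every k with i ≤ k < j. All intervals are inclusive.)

True

Check ((busy | !req) U[1,8] !ack) at each j in [0,1]:
  j=0: holds
  j=1: holds
Found at j=0 → formula holds.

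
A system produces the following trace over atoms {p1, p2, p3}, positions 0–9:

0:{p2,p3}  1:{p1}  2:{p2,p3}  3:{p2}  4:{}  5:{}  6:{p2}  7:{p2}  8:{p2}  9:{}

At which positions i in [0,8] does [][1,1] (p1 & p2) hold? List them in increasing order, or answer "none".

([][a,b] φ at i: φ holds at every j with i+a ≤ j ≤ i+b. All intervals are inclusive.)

Evaluate at each i in [0,8]:
  i=0: ✗ (fails at j=1)
  i=1: ✗ (fails at j=2)
  i=2: ✗ (fails at j=3)
  i=3: ✗ (fails at j=4)
  i=4: ✗ (fails at j=5)
  i=5: ✗ (fails at j=6)
  i=6: ✗ (fails at j=7)
  i=7: ✗ (fails at j=8)
  i=8: ✗ (fails at j=9)

none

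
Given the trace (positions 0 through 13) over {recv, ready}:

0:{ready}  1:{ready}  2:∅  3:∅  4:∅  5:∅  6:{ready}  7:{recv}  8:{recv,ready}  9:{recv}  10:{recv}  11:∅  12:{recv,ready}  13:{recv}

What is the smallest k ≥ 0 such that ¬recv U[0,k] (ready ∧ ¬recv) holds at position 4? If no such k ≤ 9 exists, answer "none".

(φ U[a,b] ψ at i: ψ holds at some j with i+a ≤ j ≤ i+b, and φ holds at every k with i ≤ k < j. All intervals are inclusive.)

Need earliest j ≥ 4 with (ready ∧ ¬recv), and ¬recv at every k in [4,j-1].
  j=4: rhs fails.
  j=5: rhs fails.
  j=6: rhs holds; lhs holds on [4,5]. k = 2.

2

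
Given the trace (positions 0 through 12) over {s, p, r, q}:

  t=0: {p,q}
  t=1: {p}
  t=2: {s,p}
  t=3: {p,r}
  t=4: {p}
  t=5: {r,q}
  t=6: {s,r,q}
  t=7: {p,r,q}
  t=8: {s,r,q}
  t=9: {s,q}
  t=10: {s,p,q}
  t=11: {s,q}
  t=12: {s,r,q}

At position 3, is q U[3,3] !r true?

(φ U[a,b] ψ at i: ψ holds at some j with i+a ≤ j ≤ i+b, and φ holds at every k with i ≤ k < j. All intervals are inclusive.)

Does not hold

Need some j in [6,6] with !r, and q at every k in [3,j-1].
  j=6: !r false.
No j in the window works → until fails.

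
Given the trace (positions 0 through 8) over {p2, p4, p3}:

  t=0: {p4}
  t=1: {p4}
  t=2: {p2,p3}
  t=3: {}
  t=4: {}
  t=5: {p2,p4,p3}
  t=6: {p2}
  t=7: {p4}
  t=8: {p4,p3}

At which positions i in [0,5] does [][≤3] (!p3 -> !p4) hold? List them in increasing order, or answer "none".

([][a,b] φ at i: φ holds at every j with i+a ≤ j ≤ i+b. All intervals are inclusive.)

2, 3

Evaluate at each i in [0,5]:
  i=0: ✗ (fails at j=0)
  i=1: ✗ (fails at j=1)
  i=2: ✓ (all of [2,5])
  i=3: ✓ (all of [3,6])
  i=4: ✗ (fails at j=7)
  i=5: ✗ (fails at j=7)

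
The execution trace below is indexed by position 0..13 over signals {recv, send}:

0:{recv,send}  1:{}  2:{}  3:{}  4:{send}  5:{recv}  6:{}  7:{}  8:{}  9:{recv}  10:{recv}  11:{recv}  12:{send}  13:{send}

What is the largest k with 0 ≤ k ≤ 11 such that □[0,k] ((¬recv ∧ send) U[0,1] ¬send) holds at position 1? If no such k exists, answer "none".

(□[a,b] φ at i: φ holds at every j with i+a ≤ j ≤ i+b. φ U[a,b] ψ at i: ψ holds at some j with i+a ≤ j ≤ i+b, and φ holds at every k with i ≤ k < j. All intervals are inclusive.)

((¬recv ∧ send) U[0,1] ¬send) must hold from j=1 onward; find where it first fails.
  j=1: holds
  j=2: holds
  j=3: holds
  j=4: holds
  j=5: holds
  j=6: holds
  j=7: holds
  j=8: holds
  j=9: holds
  j=10: holds
  j=11: holds
  j=12: fails
Holds on [1,11], so largest k = 10.

10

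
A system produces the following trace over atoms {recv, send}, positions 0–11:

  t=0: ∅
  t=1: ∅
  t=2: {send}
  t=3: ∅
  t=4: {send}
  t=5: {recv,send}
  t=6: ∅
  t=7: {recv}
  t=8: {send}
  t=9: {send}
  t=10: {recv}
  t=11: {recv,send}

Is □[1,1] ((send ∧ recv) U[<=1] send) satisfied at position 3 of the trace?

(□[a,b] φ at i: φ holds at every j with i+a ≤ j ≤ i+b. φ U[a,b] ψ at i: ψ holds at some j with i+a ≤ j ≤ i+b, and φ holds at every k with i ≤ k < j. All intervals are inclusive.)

Check ((send ∧ recv) U[<=1] send) at every j in [4,4]:
  j=4: holds
All positions satisfy it → formula holds.

Yes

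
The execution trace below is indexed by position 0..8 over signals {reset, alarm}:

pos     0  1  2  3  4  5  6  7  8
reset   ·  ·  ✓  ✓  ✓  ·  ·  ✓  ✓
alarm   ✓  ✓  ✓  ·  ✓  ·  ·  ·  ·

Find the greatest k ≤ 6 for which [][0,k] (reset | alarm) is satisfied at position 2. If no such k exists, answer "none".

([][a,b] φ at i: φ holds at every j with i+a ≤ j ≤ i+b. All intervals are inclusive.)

2

(reset | alarm) must hold from j=2 onward; find where it first fails.
  j=2: holds
  j=3: holds
  j=4: holds
  j=5: fails
Holds on [2,4], so largest k = 2.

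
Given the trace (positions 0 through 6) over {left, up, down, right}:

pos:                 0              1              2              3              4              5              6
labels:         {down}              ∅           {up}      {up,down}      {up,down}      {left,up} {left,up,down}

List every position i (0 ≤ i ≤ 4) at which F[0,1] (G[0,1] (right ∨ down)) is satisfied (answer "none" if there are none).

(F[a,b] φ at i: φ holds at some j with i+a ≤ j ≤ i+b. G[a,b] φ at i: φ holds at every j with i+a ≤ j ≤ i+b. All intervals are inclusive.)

2, 3

Evaluate at each i in [0,4]:
  i=0: ✗ (none in [0,1])
  i=1: ✗ (none in [1,2])
  i=2: ✓ (witness j=3)
  i=3: ✓ (witness j=3)
  i=4: ✗ (none in [4,5])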